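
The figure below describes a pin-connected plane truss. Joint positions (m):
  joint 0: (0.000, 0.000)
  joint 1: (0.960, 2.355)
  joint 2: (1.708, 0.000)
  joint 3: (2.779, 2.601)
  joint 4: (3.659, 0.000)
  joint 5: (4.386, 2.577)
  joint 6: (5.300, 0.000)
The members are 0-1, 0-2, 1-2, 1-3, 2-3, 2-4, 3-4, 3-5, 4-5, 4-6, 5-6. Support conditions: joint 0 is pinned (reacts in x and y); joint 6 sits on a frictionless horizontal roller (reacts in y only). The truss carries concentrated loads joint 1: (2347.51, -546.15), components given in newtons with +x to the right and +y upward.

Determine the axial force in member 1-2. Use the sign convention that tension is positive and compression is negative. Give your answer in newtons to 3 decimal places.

-1435.226

N=7 nodes, M=11 members, R=3 reactions → 2N=14, M+R=14
member 0 (0-1): L=2.5432, (cx,cy)=(0.3775,0.9260)
member 1 (0-2): L=1.7080, (cx,cy)=(1.0000,0.0000)
member 2 (1-2): L=2.4709, (cx,cy)=(0.3027,-0.9531)
member 3 (1-3): L=1.8356, (cx,cy)=(0.9910,0.1340)
member 4 (2-3): L=2.8129, (cx,cy)=(0.3807,0.9247)
member 5 (2-4): L=1.9510, (cx,cy)=(1.0000,0.0000)
member 6 (3-4): L=2.7458, (cx,cy)=(0.3205,-0.9473)
member 7 (3-5): L=1.6072, (cx,cy)=(0.9999,-0.0149)
member 8 (4-5): L=2.6776, (cx,cy)=(0.2715,0.9624)
member 9 (4-6): L=1.6410, (cx,cy)=(1.0000,0.0000)
member 10 (5-6): L=2.7343, (cx,cy)=(0.3343,-0.9425)
solve A·x = −loads:
  F[0-1] = +643.4737 N (tension)
  F[0-2] = +2104.6088 N (tension)
  F[1-2] = -1435.2262 N (compression)
  F[1-3] = -1685.3422 N (compression)
  F[2-3] = +1479.3095 N (tension)
  F[2-4] = +1106.8915 N (tension)
  F[3-4] = -1194.1913 N (compression)
  F[3-5] = -724.2512 N (compression)
  F[4-5] = +1175.3543 N (tension)
  F[4-6] = +405.0460 N (tension)
  F[5-6] = -1211.7199 N (compression)
  Rx@0 = -2347.5100 N
  Ry@0 = -595.8670 N
  Ry@6 = +1142.0170 N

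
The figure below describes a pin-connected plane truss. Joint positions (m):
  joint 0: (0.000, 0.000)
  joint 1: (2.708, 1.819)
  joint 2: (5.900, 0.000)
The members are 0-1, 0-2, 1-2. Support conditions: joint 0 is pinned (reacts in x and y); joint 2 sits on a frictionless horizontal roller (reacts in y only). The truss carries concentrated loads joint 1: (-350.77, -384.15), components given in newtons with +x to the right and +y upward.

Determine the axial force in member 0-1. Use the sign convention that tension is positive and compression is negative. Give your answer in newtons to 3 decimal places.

-566.674

N=3 nodes, M=3 members, R=3 reactions → 2N=6, M+R=6
member 0 (0-1): L=3.2622, (cx,cy)=(0.8301,0.5576)
member 1 (0-2): L=5.9000, (cx,cy)=(1.0000,0.0000)
member 2 (1-2): L=3.6739, (cx,cy)=(0.8688,-0.4951)
solve A·x = −loads:
  F[0-1] = -566.6740 N (compression)
  F[0-2] = +119.6327 N (tension)
  F[1-2] = -137.6942 N (compression)
  Rx@0 = +350.7700 N
  Ry@0 = +315.9758 N
  Ry@2 = +68.1742 N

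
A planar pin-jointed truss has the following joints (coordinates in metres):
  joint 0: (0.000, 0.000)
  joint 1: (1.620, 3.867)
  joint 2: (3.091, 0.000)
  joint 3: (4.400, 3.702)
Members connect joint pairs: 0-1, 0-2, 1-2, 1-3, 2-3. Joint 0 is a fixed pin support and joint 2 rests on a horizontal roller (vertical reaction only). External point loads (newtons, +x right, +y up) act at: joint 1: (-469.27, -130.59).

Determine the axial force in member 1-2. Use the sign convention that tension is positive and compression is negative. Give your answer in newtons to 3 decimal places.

N=4 nodes, M=5 members, R=3 reactions → 2N=8, M+R=8
member 0 (0-1): L=4.1926, (cx,cy)=(0.3864,0.9223)
member 1 (0-2): L=3.0910, (cx,cy)=(1.0000,0.0000)
member 2 (1-2): L=4.1373, (cx,cy)=(0.3555,-0.9347)
member 3 (1-3): L=2.7849, (cx,cy)=(0.9982,-0.0592)
member 4 (2-3): L=3.9266, (cx,cy)=(0.3334,0.9428)
solve A·x = −loads:
  F[0-1] = -703.8971 N (compression)
  F[0-2] = -197.2891 N (compression)
  F[1-2] = +554.8953 N (tension)
  F[1-3] = -0.0000 N (tension)
  F[2-3] = +0.0000 N (tension)
  Rx@0 = +469.2700 N
  Ry@0 = +649.2284 N
  Ry@2 = -518.6384 N

554.895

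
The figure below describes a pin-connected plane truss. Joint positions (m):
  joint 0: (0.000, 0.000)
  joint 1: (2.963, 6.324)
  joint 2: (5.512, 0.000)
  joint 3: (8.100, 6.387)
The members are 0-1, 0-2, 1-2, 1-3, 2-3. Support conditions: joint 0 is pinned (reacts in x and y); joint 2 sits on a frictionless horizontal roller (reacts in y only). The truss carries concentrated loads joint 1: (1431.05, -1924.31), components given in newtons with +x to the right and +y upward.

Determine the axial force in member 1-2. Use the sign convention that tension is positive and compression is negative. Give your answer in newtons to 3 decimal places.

N=4 nodes, M=5 members, R=3 reactions → 2N=8, M+R=8
member 0 (0-1): L=6.9837, (cx,cy)=(0.4243,0.9055)
member 1 (0-2): L=5.5120, (cx,cy)=(1.0000,0.0000)
member 2 (1-2): L=6.8184, (cx,cy)=(0.3738,-0.9275)
member 3 (1-3): L=5.1374, (cx,cy)=(0.9999,0.0123)
member 4 (2-3): L=6.8914, (cx,cy)=(0.3755,0.9268)
solve A·x = −loads:
  F[0-1] = +830.4226 N (tension)
  F[0-2] = +1078.7246 N (tension)
  F[1-2] = -2885.5079 N (compression)
  F[1-3] = -0.0000 N (compression)
  F[2-3] = -0.0000 N (compression)
  Rx@0 = -1431.0500 N
  Ry@0 = -751.9764 N
  Ry@2 = +2676.2864 N

-2885.508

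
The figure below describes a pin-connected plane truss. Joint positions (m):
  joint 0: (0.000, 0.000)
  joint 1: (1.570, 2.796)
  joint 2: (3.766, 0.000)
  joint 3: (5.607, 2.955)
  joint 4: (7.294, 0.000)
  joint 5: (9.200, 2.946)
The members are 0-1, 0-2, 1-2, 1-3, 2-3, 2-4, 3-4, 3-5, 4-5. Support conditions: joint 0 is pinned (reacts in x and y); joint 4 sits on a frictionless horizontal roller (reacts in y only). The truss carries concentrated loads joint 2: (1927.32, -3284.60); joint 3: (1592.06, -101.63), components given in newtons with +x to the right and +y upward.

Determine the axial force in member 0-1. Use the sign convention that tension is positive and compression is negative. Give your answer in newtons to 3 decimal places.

N=6 nodes, M=9 members, R=3 reactions → 2N=12, M+R=12
member 0 (0-1): L=3.2066, (cx,cy)=(0.4896,0.8719)
member 1 (0-2): L=3.7660, (cx,cy)=(1.0000,0.0000)
member 2 (1-2): L=3.5553, (cx,cy)=(0.6177,-0.7864)
member 3 (1-3): L=4.0401, (cx,cy)=(0.9992,0.0394)
member 4 (2-3): L=3.4816, (cx,cy)=(0.5288,0.8488)
member 5 (2-4): L=3.5280, (cx,cy)=(1.0000,0.0000)
member 6 (3-4): L=3.4026, (cx,cy)=(0.4958,-0.8684)
member 7 (3-5): L=3.5930, (cx,cy)=(1.0000,-0.0025)
member 8 (4-5): L=3.5088, (cx,cy)=(0.5432,0.8396)
solve A·x = −loads:
  F[0-1] = -1109.2837 N (compression)
  F[0-2] = +4062.4960 N (tension)
  F[1-2] = +1166.6047 N (tension)
  F[1-3] = -1264.6754 N (compression)
  F[2-3] = +2788.9537 N (tension)
  F[2-4] = +1380.9989 N (tension)
  F[3-4] = -2785.4470 N (compression)
  F[3-5] = -0.0000 N (compression)
  F[4-5] = +0.0000 N (tension)
  Rx@0 = -3519.3800 N
  Ry@0 = +967.2308 N
  Ry@4 = +2418.9992 N

-1109.284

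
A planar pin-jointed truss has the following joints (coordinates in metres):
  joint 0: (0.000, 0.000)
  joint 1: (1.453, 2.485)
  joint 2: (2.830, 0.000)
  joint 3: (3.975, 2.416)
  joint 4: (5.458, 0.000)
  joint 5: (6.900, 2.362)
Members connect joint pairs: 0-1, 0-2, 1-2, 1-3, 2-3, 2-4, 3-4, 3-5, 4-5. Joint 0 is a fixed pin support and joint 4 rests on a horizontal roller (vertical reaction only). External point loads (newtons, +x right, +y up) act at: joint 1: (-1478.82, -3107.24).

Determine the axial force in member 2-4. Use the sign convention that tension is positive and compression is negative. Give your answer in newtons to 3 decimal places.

94.464

N=6 nodes, M=9 members, R=3 reactions → 2N=12, M+R=12
member 0 (0-1): L=2.8786, (cx,cy)=(0.5048,0.8633)
member 1 (0-2): L=2.8300, (cx,cy)=(1.0000,0.0000)
member 2 (1-2): L=2.8410, (cx,cy)=(0.4847,-0.8747)
member 3 (1-3): L=2.5229, (cx,cy)=(0.9996,-0.0273)
member 4 (2-3): L=2.6736, (cx,cy)=(0.4283,0.9037)
member 5 (2-4): L=2.6280, (cx,cy)=(1.0000,0.0000)
member 6 (3-4): L=2.8348, (cx,cy)=(0.5231,-0.8523)
member 7 (3-5): L=2.9255, (cx,cy)=(0.9998,-0.0185)
member 8 (4-5): L=2.7674, (cx,cy)=(0.5211,0.8535)
solve A·x = −loads:
  F[0-1] = -3421.1476 N (compression)
  F[0-2] = +248.0259 N (tension)
  F[1-2] = -170.7723 N (compression)
  F[1-3] = -165.3168 N (compression)
  F[2-3] = +165.2983 N (tension)
  F[2-4] = +94.4637 N (tension)
  F[3-4] = -180.5732 N (compression)
  F[3-5] = -0.0000 N (compression)
  F[4-5] = +0.0000 N (tension)
  Rx@0 = +1478.8200 N
  Ry@0 = +2953.3463 N
  Ry@4 = +153.8937 N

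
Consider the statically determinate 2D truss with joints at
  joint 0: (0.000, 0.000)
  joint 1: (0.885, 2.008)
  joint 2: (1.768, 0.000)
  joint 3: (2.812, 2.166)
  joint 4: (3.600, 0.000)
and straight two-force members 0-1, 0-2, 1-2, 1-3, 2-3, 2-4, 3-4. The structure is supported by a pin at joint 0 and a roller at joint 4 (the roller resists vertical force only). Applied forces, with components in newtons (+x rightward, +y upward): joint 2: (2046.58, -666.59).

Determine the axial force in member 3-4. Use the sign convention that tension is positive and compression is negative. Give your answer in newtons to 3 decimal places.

-348.361

N=5 nodes, M=7 members, R=3 reactions → 2N=10, M+R=10
member 0 (0-1): L=2.1944, (cx,cy)=(0.4033,0.9151)
member 1 (0-2): L=1.7680, (cx,cy)=(1.0000,0.0000)
member 2 (1-2): L=2.1936, (cx,cy)=(0.4025,-0.9154)
member 3 (1-3): L=1.9335, (cx,cy)=(0.9967,0.0817)
member 4 (2-3): L=2.4045, (cx,cy)=(0.4342,0.9008)
member 5 (2-4): L=1.8320, (cx,cy)=(1.0000,0.0000)
member 6 (3-4): L=2.3049, (cx,cy)=(0.3419,-0.9397)
solve A·x = −loads:
  F[0-1] = -370.7057 N (compression)
  F[0-2] = +2196.0869 N (tension)
  F[1-2] = +344.7481 N (tension)
  F[1-3] = -289.2492 N (compression)
  F[2-3] = +389.6521 N (tension)
  F[2-4] = +119.0985 N (tension)
  F[3-4] = -348.3610 N (compression)
  Rx@0 = -2046.5800 N
  Ry@0 = +339.2202 N
  Ry@4 = +327.3698 N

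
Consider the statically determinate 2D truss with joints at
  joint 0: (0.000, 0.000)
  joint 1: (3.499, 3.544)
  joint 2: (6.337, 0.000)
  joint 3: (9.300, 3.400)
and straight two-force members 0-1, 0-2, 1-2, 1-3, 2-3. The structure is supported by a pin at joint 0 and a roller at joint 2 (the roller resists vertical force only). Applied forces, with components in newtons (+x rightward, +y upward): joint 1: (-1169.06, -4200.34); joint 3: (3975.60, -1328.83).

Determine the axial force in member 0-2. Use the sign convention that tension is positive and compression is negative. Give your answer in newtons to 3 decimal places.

2589.877

N=4 nodes, M=5 members, R=3 reactions → 2N=8, M+R=8
member 0 (0-1): L=4.9803, (cx,cy)=(0.7026,0.7116)
member 1 (0-2): L=6.3370, (cx,cy)=(1.0000,0.0000)
member 2 (1-2): L=4.5403, (cx,cy)=(0.6251,-0.7806)
member 3 (1-3): L=5.8028, (cx,cy)=(0.9997,-0.0248)
member 4 (2-3): L=4.5099, (cx,cy)=(0.6570,0.7539)
solve A·x = −loads:
  F[0-1] = +308.3840 N (tension)
  F[0-2] = +2589.8772 N (tension)
  F[1-2] = -5822.0748 N (compression)
  F[1-3] = +5026.4809 N (tension)
  F[2-3] = -1597.1673 N (compression)
  Rx@0 = -2806.5400 N
  Ry@0 = -219.4492 N
  Ry@2 = +5748.6192 N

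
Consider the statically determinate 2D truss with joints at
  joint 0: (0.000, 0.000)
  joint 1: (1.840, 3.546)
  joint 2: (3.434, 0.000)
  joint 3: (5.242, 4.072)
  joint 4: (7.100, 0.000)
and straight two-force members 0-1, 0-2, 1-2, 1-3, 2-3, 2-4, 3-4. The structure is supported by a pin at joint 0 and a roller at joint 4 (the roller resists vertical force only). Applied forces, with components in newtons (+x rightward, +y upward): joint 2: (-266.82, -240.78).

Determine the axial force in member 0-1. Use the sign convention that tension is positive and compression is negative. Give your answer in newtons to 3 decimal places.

N=5 nodes, M=7 members, R=3 reactions → 2N=10, M+R=10
member 0 (0-1): L=3.9950, (cx,cy)=(0.4606,0.8876)
member 1 (0-2): L=3.4340, (cx,cy)=(1.0000,0.0000)
member 2 (1-2): L=3.8878, (cx,cy)=(0.4100,-0.9121)
member 3 (1-3): L=3.4424, (cx,cy)=(0.9883,0.1528)
member 4 (2-3): L=4.4553, (cx,cy)=(0.4058,0.9140)
member 5 (2-4): L=3.6660, (cx,cy)=(1.0000,0.0000)
member 6 (3-4): L=4.4759, (cx,cy)=(0.4151,-0.9098)
solve A·x = −loads:
  F[0-1] = -140.0646 N (compression)
  F[0-2] = -202.3090 N (compression)
  F[1-2] = +117.2242 N (tension)
  F[1-3] = -113.9106 N (compression)
  F[2-3] = +146.4634 N (tension)
  F[2-4] = +53.1374 N (tension)
  F[3-4] = -128.0063 N (compression)
  Rx@0 = +266.8200 N
  Ry@0 = +124.3239 N
  Ry@4 = +116.4561 N

-140.065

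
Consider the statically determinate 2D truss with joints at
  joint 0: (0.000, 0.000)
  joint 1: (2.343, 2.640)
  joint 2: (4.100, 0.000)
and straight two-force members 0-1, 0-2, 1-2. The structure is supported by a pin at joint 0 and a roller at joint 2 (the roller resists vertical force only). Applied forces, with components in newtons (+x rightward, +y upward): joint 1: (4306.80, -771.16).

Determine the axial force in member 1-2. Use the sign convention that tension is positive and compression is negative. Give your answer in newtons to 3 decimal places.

N=3 nodes, M=3 members, R=3 reactions → 2N=6, M+R=6
member 0 (0-1): L=3.5298, (cx,cy)=(0.6638,0.7479)
member 1 (0-2): L=4.1000, (cx,cy)=(1.0000,0.0000)
member 2 (1-2): L=3.1712, (cx,cy)=(0.5540,-0.8325)
solve A·x = −loads:
  F[0-1] = +3265.9546 N (tension)
  F[0-2] = +2138.9137 N (tension)
  F[1-2] = -3860.5409 N (compression)
  Rx@0 = -4306.8000 N
  Ry@0 = -2442.6888 N
  Ry@2 = +3213.8488 N

-3860.541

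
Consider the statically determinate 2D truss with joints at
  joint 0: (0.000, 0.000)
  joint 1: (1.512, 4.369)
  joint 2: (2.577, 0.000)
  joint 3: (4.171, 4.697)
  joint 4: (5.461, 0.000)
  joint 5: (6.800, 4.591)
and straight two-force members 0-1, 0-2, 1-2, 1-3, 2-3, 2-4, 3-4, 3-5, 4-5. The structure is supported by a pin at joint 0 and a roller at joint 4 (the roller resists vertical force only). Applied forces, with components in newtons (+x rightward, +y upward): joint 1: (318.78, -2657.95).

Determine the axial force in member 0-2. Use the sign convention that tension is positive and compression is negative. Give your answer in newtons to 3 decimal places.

895.687

N=6 nodes, M=9 members, R=3 reactions → 2N=12, M+R=12
member 0 (0-1): L=4.6232, (cx,cy)=(0.3270,0.9450)
member 1 (0-2): L=2.5770, (cx,cy)=(1.0000,0.0000)
member 2 (1-2): L=4.4969, (cx,cy)=(0.2368,-0.9716)
member 3 (1-3): L=2.6792, (cx,cy)=(0.9925,0.1224)
member 4 (2-3): L=4.9601, (cx,cy)=(0.3214,0.9470)
member 5 (2-4): L=2.8840, (cx,cy)=(1.0000,0.0000)
member 6 (3-4): L=4.8709, (cx,cy)=(0.2648,-0.9643)
member 7 (3-5): L=2.6311, (cx,cy)=(0.9992,-0.0403)
member 8 (4-5): L=4.7823, (cx,cy)=(0.2800,0.9600)
solve A·x = −loads:
  F[0-1] = -1764.0055 N (compression)
  F[0-2] = +895.6869 N (tension)
  F[1-2] = -1100.5933 N (compression)
  F[1-3] = -639.8486 N (compression)
  F[2-3] = +1129.1797 N (tension)
  F[2-4] = +272.1575 N (tension)
  F[3-4] = -1027.6423 N (compression)
  F[3-5] = +0.0000 N (tension)
  F[4-5] = -0.0000 N (compression)
  Rx@0 = -318.7800 N
  Ry@0 = +1667.0014 N
  Ry@4 = +990.9486 N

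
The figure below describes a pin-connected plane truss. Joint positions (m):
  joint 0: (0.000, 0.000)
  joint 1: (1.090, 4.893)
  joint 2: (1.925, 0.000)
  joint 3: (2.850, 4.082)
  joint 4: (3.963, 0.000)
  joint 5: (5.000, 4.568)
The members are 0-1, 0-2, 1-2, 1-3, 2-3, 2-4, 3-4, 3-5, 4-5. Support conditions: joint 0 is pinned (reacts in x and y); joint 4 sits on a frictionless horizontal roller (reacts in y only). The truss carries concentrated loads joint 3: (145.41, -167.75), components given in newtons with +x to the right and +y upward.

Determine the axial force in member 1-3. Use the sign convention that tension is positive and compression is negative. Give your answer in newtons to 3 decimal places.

N=6 nodes, M=9 members, R=3 reactions → 2N=12, M+R=12
member 0 (0-1): L=5.0129, (cx,cy)=(0.2174,0.9761)
member 1 (0-2): L=1.9250, (cx,cy)=(1.0000,0.0000)
member 2 (1-2): L=4.9637, (cx,cy)=(0.1682,-0.9857)
member 3 (1-3): L=1.9379, (cx,cy)=(0.9082,-0.4185)
member 4 (2-3): L=4.1855, (cx,cy)=(0.2210,0.9753)
member 5 (2-4): L=2.0380, (cx,cy)=(1.0000,0.0000)
member 6 (3-4): L=4.2310, (cx,cy)=(0.2631,-0.9648)
member 7 (3-5): L=2.2042, (cx,cy)=(0.9754,0.2205)
member 8 (4-5): L=4.6842, (cx,cy)=(0.2214,0.9752)
solve A·x = −loads:
  F[0-1] = +105.1806 N (tension)
  F[0-2] = +122.5398 N (tension)
  F[1-2] = -124.6403 N (compression)
  F[1-3] = +48.2674 N (tension)
  F[2-3] = +125.9791 N (tension)
  F[2-4] = +73.7312 N (tension)
  F[3-4] = -280.2857 N (compression)
  F[3-5] = +0.0000 N (tension)
  F[4-5] = -0.0000 N (compression)
  Rx@0 = -145.4100 N
  Ry@0 = -102.6641 N
  Ry@4 = +270.4141 N

48.267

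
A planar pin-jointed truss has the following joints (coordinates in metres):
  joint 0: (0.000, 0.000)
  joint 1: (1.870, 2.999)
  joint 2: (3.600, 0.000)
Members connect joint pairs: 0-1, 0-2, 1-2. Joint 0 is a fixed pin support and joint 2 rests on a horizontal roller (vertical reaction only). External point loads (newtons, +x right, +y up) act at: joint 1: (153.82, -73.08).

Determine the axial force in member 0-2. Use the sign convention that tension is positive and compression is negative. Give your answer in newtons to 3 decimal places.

95.817

N=3 nodes, M=3 members, R=3 reactions → 2N=6, M+R=6
member 0 (0-1): L=3.5342, (cx,cy)=(0.5291,0.8486)
member 1 (0-2): L=3.6000, (cx,cy)=(1.0000,0.0000)
member 2 (1-2): L=3.4622, (cx,cy)=(0.4997,-0.8662)
solve A·x = −loads:
  F[0-1] = +109.6236 N (tension)
  F[0-2] = +95.8172 N (tension)
  F[1-2] = -191.7568 N (compression)
  Rx@0 = -153.8200 N
  Ry@0 = -93.0216 N
  Ry@2 = +166.1016 N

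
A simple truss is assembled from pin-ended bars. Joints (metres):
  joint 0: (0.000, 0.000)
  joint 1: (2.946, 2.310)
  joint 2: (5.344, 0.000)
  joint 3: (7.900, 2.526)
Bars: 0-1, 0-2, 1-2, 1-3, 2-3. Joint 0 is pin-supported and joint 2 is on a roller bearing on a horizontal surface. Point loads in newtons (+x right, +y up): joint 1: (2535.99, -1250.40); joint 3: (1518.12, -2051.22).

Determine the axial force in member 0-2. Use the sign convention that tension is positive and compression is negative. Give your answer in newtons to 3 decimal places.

N=4 nodes, M=5 members, R=3 reactions → 2N=8, M+R=8
member 0 (0-1): L=3.7437, (cx,cy)=(0.7869,0.6170)
member 1 (0-2): L=5.3440, (cx,cy)=(1.0000,0.0000)
member 2 (1-2): L=3.3296, (cx,cy)=(0.7202,-0.6938)
member 3 (1-3): L=4.9587, (cx,cy)=(0.9991,0.0436)
member 4 (2-3): L=3.5936, (cx,cy)=(0.7113,0.7029)
solve A·x = −loads:
  F[0-1] = +3620.1530 N (tension)
  F[0-2] = +1205.3041 N (tension)
  F[1-2] = -4785.8422 N (compression)
  F[1-3] = +3763.1415 N (tension)
  F[2-3] = -3151.3407 N (compression)
  Rx@0 = -4054.1100 N
  Ry@0 = -2233.7888 N
  Ry@2 = +5535.4088 N

1205.304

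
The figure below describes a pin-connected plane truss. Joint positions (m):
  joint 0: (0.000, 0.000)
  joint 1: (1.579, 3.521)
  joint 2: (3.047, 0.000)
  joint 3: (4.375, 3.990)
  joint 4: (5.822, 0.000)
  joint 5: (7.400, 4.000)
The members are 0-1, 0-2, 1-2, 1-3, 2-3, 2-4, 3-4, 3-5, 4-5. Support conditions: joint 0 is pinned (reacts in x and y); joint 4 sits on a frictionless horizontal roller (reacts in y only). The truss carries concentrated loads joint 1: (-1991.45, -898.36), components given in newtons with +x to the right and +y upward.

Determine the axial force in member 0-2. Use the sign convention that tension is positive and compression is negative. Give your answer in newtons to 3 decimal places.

N=6 nodes, M=9 members, R=3 reactions → 2N=12, M+R=12
member 0 (0-1): L=3.8588, (cx,cy)=(0.4092,0.9124)
member 1 (0-2): L=3.0470, (cx,cy)=(1.0000,0.0000)
member 2 (1-2): L=3.8148, (cx,cy)=(0.3848,-0.9230)
member 3 (1-3): L=2.8351, (cx,cy)=(0.9862,0.1654)
member 4 (2-3): L=4.2052, (cx,cy)=(0.3158,0.9488)
member 5 (2-4): L=2.7750, (cx,cy)=(1.0000,0.0000)
member 6 (3-4): L=4.2443, (cx,cy)=(0.3409,-0.9401)
member 7 (3-5): L=3.0250, (cx,cy)=(1.0000,0.0033)
member 8 (4-5): L=4.3000, (cx,cy)=(0.3670,0.9302)
solve A·x = −loads:
  F[0-1] = -2037.4750 N (compression)
  F[0-2] = -1157.7360 N (compression)
  F[1-2] = +1169.5014 N (tension)
  F[1-3] = +717.5752 N (tension)
  F[2-3] = -1137.6586 N (compression)
  F[2-4] = -348.4160 N (compression)
  F[3-4] = +1021.9593 N (tension)
  F[3-5] = -0.0000 N (compression)
  F[4-5] = -0.0000 N (compression)
  Rx@0 = +1991.4500 N
  Ry@0 = +1859.0926 N
  Ry@4 = -960.7326 N

-1157.736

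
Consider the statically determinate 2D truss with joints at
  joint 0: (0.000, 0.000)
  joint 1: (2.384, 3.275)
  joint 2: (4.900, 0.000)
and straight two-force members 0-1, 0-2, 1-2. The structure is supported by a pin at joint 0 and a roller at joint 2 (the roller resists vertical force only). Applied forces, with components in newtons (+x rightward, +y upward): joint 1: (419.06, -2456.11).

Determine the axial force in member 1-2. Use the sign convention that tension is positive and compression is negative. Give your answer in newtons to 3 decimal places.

-1860.095

N=3 nodes, M=3 members, R=3 reactions → 2N=6, M+R=6
member 0 (0-1): L=4.0508, (cx,cy)=(0.5885,0.8085)
member 1 (0-2): L=4.9000, (cx,cy)=(1.0000,0.0000)
member 2 (1-2): L=4.1299, (cx,cy)=(0.6092,-0.7930)
solve A·x = −loads:
  F[0-1] = -1213.4518 N (compression)
  F[0-2] = +1133.2054 N (tension)
  F[1-2] = -1860.0948 N (compression)
  Rx@0 = -419.0600 N
  Ry@0 = +981.0513 N
  Ry@2 = +1475.0587 N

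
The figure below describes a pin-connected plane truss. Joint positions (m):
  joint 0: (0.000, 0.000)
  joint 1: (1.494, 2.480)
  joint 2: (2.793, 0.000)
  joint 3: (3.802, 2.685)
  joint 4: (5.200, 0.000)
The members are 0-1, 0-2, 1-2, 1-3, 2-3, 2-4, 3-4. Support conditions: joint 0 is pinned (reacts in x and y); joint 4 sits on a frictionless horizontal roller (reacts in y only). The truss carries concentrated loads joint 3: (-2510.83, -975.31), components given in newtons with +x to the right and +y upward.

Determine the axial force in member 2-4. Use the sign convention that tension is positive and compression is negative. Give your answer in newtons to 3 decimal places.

N=5 nodes, M=7 members, R=3 reactions → 2N=10, M+R=10
member 0 (0-1): L=2.8952, (cx,cy)=(0.5160,0.8566)
member 1 (0-2): L=2.7930, (cx,cy)=(1.0000,0.0000)
member 2 (1-2): L=2.7996, (cx,cy)=(0.4640,-0.8858)
member 3 (1-3): L=2.3171, (cx,cy)=(0.9961,0.0885)
member 4 (2-3): L=2.8683, (cx,cy)=(0.3518,0.9361)
member 5 (2-4): L=2.4070, (cx,cy)=(1.0000,0.0000)
member 6 (3-4): L=3.0271, (cx,cy)=(0.4618,-0.8870)
solve A·x = −loads:
  F[0-1] = -1819.6440 N (compression)
  F[0-2] = -1571.8596 N (compression)
  F[1-2] = +1591.3524 N (tension)
  F[1-3] = -1683.9513 N (compression)
  F[2-3] = -1505.9323 N (compression)
  F[2-4] = -303.7361 N (compression)
  F[3-4] = +657.6926 N (tension)
  Rx@0 = +2510.8300 N
  Ry@0 = +1558.6658 N
  Ry@4 = -583.3558 N

-303.736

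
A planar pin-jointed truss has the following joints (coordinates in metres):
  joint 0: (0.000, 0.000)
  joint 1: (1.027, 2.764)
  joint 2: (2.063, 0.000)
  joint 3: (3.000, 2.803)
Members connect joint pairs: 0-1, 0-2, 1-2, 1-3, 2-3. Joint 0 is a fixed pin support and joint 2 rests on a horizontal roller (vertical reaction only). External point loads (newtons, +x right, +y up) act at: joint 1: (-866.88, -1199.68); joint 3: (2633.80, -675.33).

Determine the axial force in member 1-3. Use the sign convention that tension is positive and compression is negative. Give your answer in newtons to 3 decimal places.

N=4 nodes, M=5 members, R=3 reactions → 2N=8, M+R=8
member 0 (0-1): L=2.9486, (cx,cy)=(0.3483,0.9374)
member 1 (0-2): L=2.0630, (cx,cy)=(1.0000,0.0000)
member 2 (1-2): L=2.9518, (cx,cy)=(0.3510,-0.9364)
member 3 (1-3): L=1.9734, (cx,cy)=(0.9998,0.0198)
member 4 (2-3): L=2.9555, (cx,cy)=(0.3170,0.9484)
solve A·x = −loads:
  F[0-1] = +2263.0818 N (tension)
  F[0-2] = +978.6949 N (tension)
  F[1-2] = -3485.9136 N (compression)
  F[1-3] = +2879.1357 N (tension)
  F[2-3] = -772.0591 N (compression)
  Rx@0 = -1766.9200 N
  Ry@0 = -2121.3770 N
  Ry@2 = +3996.3870 N

2879.136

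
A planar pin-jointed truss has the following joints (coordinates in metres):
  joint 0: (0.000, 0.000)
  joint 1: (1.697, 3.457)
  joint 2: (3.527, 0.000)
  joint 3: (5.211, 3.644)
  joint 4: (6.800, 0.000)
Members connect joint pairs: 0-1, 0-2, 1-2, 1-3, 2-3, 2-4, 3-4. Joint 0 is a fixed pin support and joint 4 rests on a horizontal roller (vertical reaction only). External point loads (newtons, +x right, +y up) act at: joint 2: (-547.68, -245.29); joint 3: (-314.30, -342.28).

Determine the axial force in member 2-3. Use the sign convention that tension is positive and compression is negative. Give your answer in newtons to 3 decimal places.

-112.181

N=5 nodes, M=7 members, R=3 reactions → 2N=10, M+R=10
member 0 (0-1): L=3.8511, (cx,cy)=(0.4407,0.8977)
member 1 (0-2): L=3.5270, (cx,cy)=(1.0000,0.0000)
member 2 (1-2): L=3.9115, (cx,cy)=(0.4679,-0.8838)
member 3 (1-3): L=3.5190, (cx,cy)=(0.9986,0.0531)
member 4 (2-3): L=4.0143, (cx,cy)=(0.4195,0.9078)
member 5 (2-4): L=3.2730, (cx,cy)=(1.0000,0.0000)
member 6 (3-4): L=3.9754, (cx,cy)=(0.3997,-0.9166)
solve A·x = −loads:
  F[0-1] = -408.2484 N (compression)
  F[0-2] = -682.0821 N (compression)
  F[1-2] = +392.7585 N (tension)
  F[1-3] = -364.1655 N (compression)
  F[2-3] = -112.1806 N (compression)
  F[2-4] = +96.4108 N (tension)
  F[3-4] = -241.2017 N (compression)
  Rx@0 = +861.9800 N
  Ry@0 = +366.4745 N
  Ry@4 = +221.0955 N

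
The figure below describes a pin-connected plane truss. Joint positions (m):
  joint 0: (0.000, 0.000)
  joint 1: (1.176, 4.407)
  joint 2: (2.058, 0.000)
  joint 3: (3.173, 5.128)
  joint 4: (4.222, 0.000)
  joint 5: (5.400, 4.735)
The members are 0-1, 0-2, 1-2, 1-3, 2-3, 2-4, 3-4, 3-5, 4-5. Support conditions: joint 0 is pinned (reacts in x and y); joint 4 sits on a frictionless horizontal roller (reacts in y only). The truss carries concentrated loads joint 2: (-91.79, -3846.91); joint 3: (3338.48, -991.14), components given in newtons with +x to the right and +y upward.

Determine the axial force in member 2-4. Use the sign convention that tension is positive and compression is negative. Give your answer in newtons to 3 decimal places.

1365.445

N=6 nodes, M=9 members, R=3 reactions → 2N=12, M+R=12
member 0 (0-1): L=4.5612, (cx,cy)=(0.2578,0.9662)
member 1 (0-2): L=2.0580, (cx,cy)=(1.0000,0.0000)
member 2 (1-2): L=4.4944, (cx,cy)=(0.1962,-0.9806)
member 3 (1-3): L=2.1232, (cx,cy)=(0.9406,0.3396)
member 4 (2-3): L=5.2478, (cx,cy)=(0.2125,0.9772)
member 5 (2-4): L=2.1640, (cx,cy)=(1.0000,0.0000)
member 6 (3-4): L=5.2342, (cx,cy)=(0.2004,-0.9797)
member 7 (3-5): L=2.2614, (cx,cy)=(0.9848,-0.1738)
member 8 (4-5): L=4.8793, (cx,cy)=(0.2414,0.9704)
solve A·x = −loads:
  F[0-1] = +1901.1554 N (tension)
  F[0-2] = +2756.5220 N (tension)
  F[1-2] = -1578.7493 N (compression)
  F[1-3] = +850.5319 N (tension)
  F[2-3] = +5521.0177 N (tension)
  F[2-4] = +1365.4449 N (tension)
  F[3-4] = -6813.1584 N (compression)
  F[3-5] = +0.0000 N (tension)
  F[4-5] = -0.0000 N (compression)
  Rx@0 = -3246.6900 N
  Ry@0 = -1836.8798 N
  Ry@4 = +6674.9298 N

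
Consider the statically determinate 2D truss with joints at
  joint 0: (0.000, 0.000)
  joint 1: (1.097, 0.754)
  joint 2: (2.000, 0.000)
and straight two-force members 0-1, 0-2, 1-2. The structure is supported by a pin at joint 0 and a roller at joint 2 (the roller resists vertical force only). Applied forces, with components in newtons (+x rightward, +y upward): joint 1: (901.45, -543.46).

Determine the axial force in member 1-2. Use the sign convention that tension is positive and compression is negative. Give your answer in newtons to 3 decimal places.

N=3 nodes, M=3 members, R=3 reactions → 2N=6, M+R=6
member 0 (0-1): L=1.3311, (cx,cy)=(0.8241,0.5664)
member 1 (0-2): L=2.0000, (cx,cy)=(1.0000,0.0000)
member 2 (1-2): L=1.1764, (cx,cy)=(0.7676,-0.6409)
solve A·x = −loads:
  F[0-1] = +166.7884 N (tension)
  F[0-2] = +763.9984 N (tension)
  F[1-2] = -995.3160 N (compression)
  Rx@0 = -901.4500 N
  Ry@0 = -94.4745 N
  Ry@2 = +637.9345 N

-995.316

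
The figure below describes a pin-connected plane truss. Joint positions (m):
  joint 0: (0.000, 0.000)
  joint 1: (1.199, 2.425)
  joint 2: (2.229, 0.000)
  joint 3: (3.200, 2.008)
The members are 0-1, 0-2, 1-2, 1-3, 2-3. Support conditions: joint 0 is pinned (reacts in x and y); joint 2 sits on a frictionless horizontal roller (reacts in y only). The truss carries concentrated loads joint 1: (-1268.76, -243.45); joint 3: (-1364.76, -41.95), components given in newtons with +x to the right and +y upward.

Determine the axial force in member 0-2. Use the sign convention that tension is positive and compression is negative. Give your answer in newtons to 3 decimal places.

-1296.576

N=4 nodes, M=5 members, R=3 reactions → 2N=8, M+R=8
member 0 (0-1): L=2.7052, (cx,cy)=(0.4432,0.8964)
member 1 (0-2): L=2.2290, (cx,cy)=(1.0000,0.0000)
member 2 (1-2): L=2.6347, (cx,cy)=(0.3909,-0.9204)
member 3 (1-3): L=2.0440, (cx,cy)=(0.9790,-0.2040)
member 4 (2-3): L=2.2304, (cx,cy)=(0.4353,0.9003)
solve A·x = −loads:
  F[0-1] = -3016.4545 N (compression)
  F[0-2] = -1296.5765 N (compression)
  F[1-2] = +2949.8349 N (tension)
  F[1-3] = -1247.6310 N (compression)
  F[2-3] = -329.3276 N (compression)
  Rx@0 = +2633.5200 N
  Ry@0 = +2703.9933 N
  Ry@2 = -2418.5933 N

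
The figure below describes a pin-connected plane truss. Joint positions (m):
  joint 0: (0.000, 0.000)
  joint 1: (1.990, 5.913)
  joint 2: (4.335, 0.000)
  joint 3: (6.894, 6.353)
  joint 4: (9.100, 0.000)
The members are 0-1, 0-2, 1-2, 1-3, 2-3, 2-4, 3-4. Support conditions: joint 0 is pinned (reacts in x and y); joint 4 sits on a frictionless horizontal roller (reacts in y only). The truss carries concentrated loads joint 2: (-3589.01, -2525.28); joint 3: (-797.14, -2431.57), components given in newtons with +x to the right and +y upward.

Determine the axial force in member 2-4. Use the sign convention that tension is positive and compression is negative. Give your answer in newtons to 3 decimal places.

864.129

N=5 nodes, M=7 members, R=3 reactions → 2N=10, M+R=10
member 0 (0-1): L=6.2389, (cx,cy)=(0.3190,0.9478)
member 1 (0-2): L=4.3350, (cx,cy)=(1.0000,0.0000)
member 2 (1-2): L=6.3610, (cx,cy)=(0.3687,-0.9296)
member 3 (1-3): L=4.9237, (cx,cy)=(0.9960,0.0894)
member 4 (2-3): L=6.8490, (cx,cy)=(0.3736,0.9276)
member 5 (2-4): L=4.7650, (cx,cy)=(1.0000,0.0000)
member 6 (3-4): L=6.7251, (cx,cy)=(0.3280,-0.9447)
solve A·x = −loads:
  F[0-1] = -2604.3012 N (compression)
  F[0-2] = -3555.4630 N (compression)
  F[1-2] = +2486.6261 N (tension)
  F[1-3] = -1754.4046 N (compression)
  F[2-3] = +230.4849 N (tension)
  F[2-4] = +864.1293 N (tension)
  F[3-4] = -2634.3430 N (compression)
  Rx@0 = +4386.1500 N
  Ry@0 = +2468.2674 N
  Ry@4 = +2488.5826 N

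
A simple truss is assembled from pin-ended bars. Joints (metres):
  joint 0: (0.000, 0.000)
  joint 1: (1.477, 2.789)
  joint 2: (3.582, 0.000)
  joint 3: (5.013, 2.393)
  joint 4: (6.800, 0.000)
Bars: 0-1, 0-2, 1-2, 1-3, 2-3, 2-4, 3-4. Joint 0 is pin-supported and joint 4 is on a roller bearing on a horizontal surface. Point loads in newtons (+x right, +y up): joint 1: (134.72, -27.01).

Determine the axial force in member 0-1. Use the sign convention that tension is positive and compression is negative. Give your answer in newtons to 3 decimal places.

N=5 nodes, M=7 members, R=3 reactions → 2N=10, M+R=10
member 0 (0-1): L=3.1560, (cx,cy)=(0.4680,0.8837)
member 1 (0-2): L=3.5820, (cx,cy)=(1.0000,0.0000)
member 2 (1-2): L=3.4942, (cx,cy)=(0.6024,-0.7982)
member 3 (1-3): L=3.5581, (cx,cy)=(0.9938,-0.1113)
member 4 (2-3): L=2.7882, (cx,cy)=(0.5132,0.8583)
member 5 (2-4): L=3.2180, (cx,cy)=(1.0000,0.0000)
member 6 (3-4): L=2.9866, (cx,cy)=(0.5983,-0.8012)
solve A·x = −loads:
  F[0-1] = +38.5999 N (tension)
  F[0-2] = +116.6551 N (tension)
  F[1-2] = -65.7681 N (compression)
  F[1-3] = -77.5164 N (compression)
  F[2-3] = +61.1645 N (tension)
  F[2-4] = +45.6434 N (tension)
  F[3-4] = -76.2836 N (compression)
  Rx@0 = -134.7200 N
  Ry@0 = -34.1117 N
  Ry@4 = +61.1217 N

38.600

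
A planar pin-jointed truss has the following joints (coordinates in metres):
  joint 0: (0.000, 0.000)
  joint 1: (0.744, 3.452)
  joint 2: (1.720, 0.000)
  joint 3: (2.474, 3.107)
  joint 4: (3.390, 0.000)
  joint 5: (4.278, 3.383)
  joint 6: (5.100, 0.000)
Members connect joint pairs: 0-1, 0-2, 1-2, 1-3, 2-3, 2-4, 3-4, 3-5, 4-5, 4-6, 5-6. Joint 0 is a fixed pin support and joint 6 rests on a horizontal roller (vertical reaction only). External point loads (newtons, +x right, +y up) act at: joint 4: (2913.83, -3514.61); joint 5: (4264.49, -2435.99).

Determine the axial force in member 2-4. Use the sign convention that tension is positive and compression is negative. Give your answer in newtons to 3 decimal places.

6176.835

N=7 nodes, M=11 members, R=3 reactions → 2N=14, M+R=14
member 0 (0-1): L=3.5313, (cx,cy)=(0.2107,0.9776)
member 1 (0-2): L=1.7200, (cx,cy)=(1.0000,0.0000)
member 2 (1-2): L=3.5873, (cx,cy)=(0.2721,-0.9623)
member 3 (1-3): L=1.7641, (cx,cy)=(0.9807,-0.1956)
member 4 (2-3): L=3.1972, (cx,cy)=(0.2358,0.9718)
member 5 (2-4): L=1.6700, (cx,cy)=(1.0000,0.0000)
member 6 (3-4): L=3.2392, (cx,cy)=(0.2828,-0.9592)
member 7 (3-5): L=1.8250, (cx,cy)=(0.9885,0.1512)
member 8 (4-5): L=3.4976, (cx,cy)=(0.2539,0.9672)
member 9 (4-6): L=1.7100, (cx,cy)=(1.0000,0.0000)
member 10 (5-6): L=3.4814, (cx,cy)=(0.2361,-0.9717)
solve A·x = −loads:
  F[0-1] = +1286.6064 N (tension)
  F[0-2] = +6907.2458 N (tension)
  F[1-2] = -1444.6627 N (compression)
  F[1-3] = +677.1995 N (tension)
  F[2-3] = +1430.5163 N (tension)
  F[2-4] = +6176.8349 N (tension)
  F[3-4] = -1101.8087 N (compression)
  F[3-5] = +1328.3382 N (tension)
  F[4-5] = +4726.3108 N (tension)
  F[4-6] = +1751.4762 N (tension)
  F[5-6] = -7418.0613 N (compression)
  Rx@0 = -7178.3200 N
  Ry@0 = -1257.7260 N
  Ry@6 = +7208.3260 N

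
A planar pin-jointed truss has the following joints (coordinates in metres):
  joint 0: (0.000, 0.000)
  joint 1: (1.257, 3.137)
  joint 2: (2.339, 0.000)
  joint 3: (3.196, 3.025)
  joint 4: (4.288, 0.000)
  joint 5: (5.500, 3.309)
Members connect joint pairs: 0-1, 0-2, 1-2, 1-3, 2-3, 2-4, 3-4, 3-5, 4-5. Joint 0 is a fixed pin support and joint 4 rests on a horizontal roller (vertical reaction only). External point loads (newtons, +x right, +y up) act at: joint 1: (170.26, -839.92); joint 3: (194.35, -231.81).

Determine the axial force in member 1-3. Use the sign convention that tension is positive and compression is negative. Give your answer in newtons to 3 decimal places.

N=6 nodes, M=9 members, R=3 reactions → 2N=12, M+R=12
member 0 (0-1): L=3.3795, (cx,cy)=(0.3720,0.9283)
member 1 (0-2): L=2.3390, (cx,cy)=(1.0000,0.0000)
member 2 (1-2): L=3.3184, (cx,cy)=(0.3261,-0.9453)
member 3 (1-3): L=1.9422, (cx,cy)=(0.9983,-0.0577)
member 4 (2-3): L=3.1441, (cx,cy)=(0.2726,0.9621)
member 5 (2-4): L=1.9490, (cx,cy)=(1.0000,0.0000)
member 6 (3-4): L=3.2161, (cx,cy)=(0.3395,-0.9406)
member 7 (3-5): L=2.3214, (cx,cy)=(0.9925,0.1223)
member 8 (4-5): L=3.5240, (cx,cy)=(0.3439,0.9390)
solve A·x = −loads:
  F[0-1] = -421.3001 N (compression)
  F[0-2] = +521.3133 N (tension)
  F[1-2] = -464.0639 N (compression)
  F[1-3] = -175.9411 N (compression)
  F[2-3] = +455.9674 N (tension)
  F[2-4] = +245.7117 N (tension)
  F[3-4] = -723.6495 N (compression)
  F[3-5] = -0.0000 N (compression)
  F[4-5] = +0.0000 N (tension)
  Rx@0 = -364.6100 N
  Ry@0 = +391.0727 N
  Ry@4 = +680.6573 N

-175.941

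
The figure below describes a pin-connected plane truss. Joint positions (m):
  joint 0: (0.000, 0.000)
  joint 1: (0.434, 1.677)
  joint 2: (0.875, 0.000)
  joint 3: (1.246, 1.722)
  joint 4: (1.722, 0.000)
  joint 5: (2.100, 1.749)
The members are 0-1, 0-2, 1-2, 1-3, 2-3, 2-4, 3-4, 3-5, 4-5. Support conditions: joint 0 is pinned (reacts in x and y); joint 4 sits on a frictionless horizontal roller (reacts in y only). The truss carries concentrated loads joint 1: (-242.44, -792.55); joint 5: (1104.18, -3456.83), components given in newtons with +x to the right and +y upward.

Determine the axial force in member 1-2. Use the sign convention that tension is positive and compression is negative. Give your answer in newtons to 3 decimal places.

N=6 nodes, M=9 members, R=3 reactions → 2N=12, M+R=12
member 0 (0-1): L=1.7322, (cx,cy)=(0.2505,0.9681)
member 1 (0-2): L=0.8750, (cx,cy)=(1.0000,0.0000)
member 2 (1-2): L=1.7340, (cx,cy)=(0.2543,-0.9671)
member 3 (1-3): L=0.8132, (cx,cy)=(0.9985,0.0553)
member 4 (2-3): L=1.7615, (cx,cy)=(0.2106,0.9776)
member 5 (2-4): L=0.8470, (cx,cy)=(1.0000,0.0000)
member 6 (3-4): L=1.7866, (cx,cy)=(0.2664,-0.9639)
member 7 (3-5): L=0.8544, (cx,cy)=(0.9995,0.0316)
member 8 (4-5): L=1.7894, (cx,cy)=(0.2112,0.9774)
solve A·x = −loads:
  F[0-1] = +1086.0415 N (tension)
  F[0-2] = +589.6416 N (tension)
  F[1-2] = -1850.1967 N (compression)
  F[1-3] = +986.5975 N (tension)
  F[2-3] = +1830.4187 N (tension)
  F[2-4] = -266.4186 N (compression)
  F[3-4] = -1851.9616 N (compression)
  F[3-5] = +1864.9503 N (tension)
  F[4-5] = -3596.9351 N (compression)
  Rx@0 = -861.7400 N
  Ry@0 = -1051.4032 N
  Ry@4 = +5300.7832 N

-1850.197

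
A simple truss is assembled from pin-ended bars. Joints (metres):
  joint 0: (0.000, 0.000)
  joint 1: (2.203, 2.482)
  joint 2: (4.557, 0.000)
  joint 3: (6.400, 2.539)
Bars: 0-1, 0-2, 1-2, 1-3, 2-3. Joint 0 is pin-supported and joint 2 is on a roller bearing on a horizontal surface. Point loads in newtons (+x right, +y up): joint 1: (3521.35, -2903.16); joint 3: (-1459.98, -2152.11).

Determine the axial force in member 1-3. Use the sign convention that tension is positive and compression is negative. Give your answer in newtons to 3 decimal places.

103.213

N=4 nodes, M=5 members, R=3 reactions → 2N=8, M+R=8
member 0 (0-1): L=3.3187, (cx,cy)=(0.6638,0.7479)
member 1 (0-2): L=4.5570, (cx,cy)=(1.0000,0.0000)
member 2 (1-2): L=3.4208, (cx,cy)=(0.6881,-0.7256)
member 3 (1-3): L=4.1974, (cx,cy)=(0.9999,0.0136)
member 4 (2-3): L=3.1374, (cx,cy)=(0.5874,0.8093)
solve A·x = −loads:
  F[0-1] = +635.3616 N (tension)
  F[0-2] = +1639.6034 N (tension)
  F[1-2] = -4654.1985 N (compression)
  F[1-3] = +103.2126 N (tension)
  F[2-3] = -2661.0437 N (compression)
  Rx@0 = -2061.3700 N
  Ry@0 = -475.1814 N
  Ry@2 = +5530.4514 N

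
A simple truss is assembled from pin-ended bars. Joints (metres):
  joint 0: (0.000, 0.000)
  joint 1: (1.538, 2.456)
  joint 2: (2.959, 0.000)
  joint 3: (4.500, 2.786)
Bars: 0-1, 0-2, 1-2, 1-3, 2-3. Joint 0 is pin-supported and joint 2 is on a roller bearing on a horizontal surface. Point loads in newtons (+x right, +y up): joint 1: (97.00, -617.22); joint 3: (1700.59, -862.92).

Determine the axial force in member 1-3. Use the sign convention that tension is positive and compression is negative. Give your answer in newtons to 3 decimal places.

2335.275

N=4 nodes, M=5 members, R=3 reactions → 2N=8, M+R=8
member 0 (0-1): L=2.8978, (cx,cy)=(0.5307,0.8475)
member 1 (0-2): L=2.9590, (cx,cy)=(1.0000,0.0000)
member 2 (1-2): L=2.8375, (cx,cy)=(0.5008,-0.8656)
member 3 (1-3): L=2.9803, (cx,cy)=(0.9939,0.1107)
member 4 (2-3): L=3.1838, (cx,cy)=(0.4840,0.8751)
solve A·x = −loads:
  F[0-1] = +2164.7098 N (tension)
  F[0-2] = +648.6850 N (tension)
  F[1-2] = -2533.9651 N (compression)
  F[1-3] = +2335.2746 N (tension)
  F[2-3] = -1281.6225 N (compression)
  Rx@0 = -1797.5900 N
  Ry@0 = -1834.6623 N
  Ry@2 = +3314.8023 N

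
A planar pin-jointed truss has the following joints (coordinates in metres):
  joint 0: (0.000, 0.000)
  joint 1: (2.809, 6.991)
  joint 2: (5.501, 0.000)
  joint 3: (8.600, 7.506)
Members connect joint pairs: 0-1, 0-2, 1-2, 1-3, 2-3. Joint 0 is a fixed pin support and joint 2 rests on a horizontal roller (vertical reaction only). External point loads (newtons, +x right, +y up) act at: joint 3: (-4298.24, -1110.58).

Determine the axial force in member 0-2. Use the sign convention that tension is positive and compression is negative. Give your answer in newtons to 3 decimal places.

N=4 nodes, M=5 members, R=3 reactions → 2N=8, M+R=8
member 0 (0-1): L=7.5342, (cx,cy)=(0.3728,0.9279)
member 1 (0-2): L=5.5010, (cx,cy)=(1.0000,0.0000)
member 2 (1-2): L=7.4914, (cx,cy)=(0.3593,-0.9332)
member 3 (1-3): L=5.8139, (cx,cy)=(0.9961,0.0886)
member 4 (2-3): L=8.1206, (cx,cy)=(0.3816,0.9243)
solve A·x = −loads:
  F[0-1] = -5646.3171 N (compression)
  F[0-2] = -2193.1127 N (compression)
  F[1-2] = +5234.3573 N (tension)
  F[1-3] = -4001.8029 N (compression)
  F[2-3] = -818.0022 N (compression)
  Rx@0 = +4298.2400 N
  Ry@0 = +5239.2114 N
  Ry@2 = -4128.6314 N

-2193.113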